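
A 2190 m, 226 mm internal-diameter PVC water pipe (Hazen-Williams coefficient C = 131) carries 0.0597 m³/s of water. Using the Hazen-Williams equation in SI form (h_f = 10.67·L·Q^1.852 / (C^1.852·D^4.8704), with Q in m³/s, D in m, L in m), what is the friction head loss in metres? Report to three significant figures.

h_f ≈ 21.2 m

h_f = 10.67·2190·0.0597^1.852 / (131^1.852·0.226^4.8704) = 21.20 m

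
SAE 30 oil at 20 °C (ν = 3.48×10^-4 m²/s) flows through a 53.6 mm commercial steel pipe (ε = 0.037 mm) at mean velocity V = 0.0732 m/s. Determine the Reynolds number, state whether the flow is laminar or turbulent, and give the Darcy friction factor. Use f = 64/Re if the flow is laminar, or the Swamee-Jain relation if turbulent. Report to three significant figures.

Re ≈ 11.3; laminar; f = 64/Re ≈ 5.68

Re = VD/ν = 0.07320·0.0536/3.48×10^-4 = 11.3
Re < 2300 → laminar → f = 64/Re = 5.677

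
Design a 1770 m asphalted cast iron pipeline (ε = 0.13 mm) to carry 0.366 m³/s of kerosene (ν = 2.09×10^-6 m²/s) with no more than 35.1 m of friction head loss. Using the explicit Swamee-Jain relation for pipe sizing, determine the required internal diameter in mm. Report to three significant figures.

Swamee-Jain (Type III): D = 0.66·[ε^1.25·(LQ²/(gh_f))^4.75 + ν·Q^9.4·(L/(gh_f))^5.2]^0.04
LQ²/(gh_f) = 0.6886; L/(gh_f) = 5.140
Term 1 = ε^1.25·(…)^4.75 = 2.36×10^-6; Term 2 = ν·Q^9.4·(…)^5.2 = 8.20×10^-7
D = 0.66·(2.36×10^-6 + 8.20×10^-7)^0.04 = 0.3978 m = 398 mm
Check: V = 2.95 m/s, Re = 5.61×10^5, f = 0.01646, h_f = 32.4 m ≈ 35.1 m ✓

D ≈ 398 mm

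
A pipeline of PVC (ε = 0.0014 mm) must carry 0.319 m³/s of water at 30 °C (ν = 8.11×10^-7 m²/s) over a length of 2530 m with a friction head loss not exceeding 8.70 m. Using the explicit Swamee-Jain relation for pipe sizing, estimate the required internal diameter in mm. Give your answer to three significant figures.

D ≈ 496 mm

Swamee-Jain (Type III): D = 0.66·[ε^1.25·(LQ²/(gh_f))^4.75 + ν·Q^9.4·(L/(gh_f))^5.2]^0.04
LQ²/(gh_f) = 3.017; L/(gh_f) = 29.64
Term 1 = ε^1.25·(…)^4.75 = 9.13×10^-6; Term 2 = ν·Q^9.4·(…)^5.2 = 7.92×10^-4
D = 0.66·(9.13×10^-6 + 7.92×10^-4)^0.04 = 0.4962 m = 496 mm
Check: V = 1.65 m/s, Re = 1.01×10^6, f = 0.01166, h_f = 8.24 m ≈ 8.70 m ✓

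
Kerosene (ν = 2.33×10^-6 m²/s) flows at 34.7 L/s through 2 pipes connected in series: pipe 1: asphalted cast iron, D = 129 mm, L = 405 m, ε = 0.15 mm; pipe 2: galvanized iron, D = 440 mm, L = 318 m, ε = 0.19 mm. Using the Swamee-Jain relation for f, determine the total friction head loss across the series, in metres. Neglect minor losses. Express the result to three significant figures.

H ≈ 25.1 m

Pipe 1: V = 2.655 m/s, Re = 1.47×10^5, ε/D = 0.00116, f = 0.02222, h_1 = f(L/D)V²/2g = 25.07 m
Pipe 2: V = 0.2282 m/s, Re = 4.31×10^4, ε/D = 4.32×10^-4, f = 0.02299, h_2 = f(L/D)V²/2g = 0.04410 m
Series → Q common, losses add: H = Σh = 25.11 m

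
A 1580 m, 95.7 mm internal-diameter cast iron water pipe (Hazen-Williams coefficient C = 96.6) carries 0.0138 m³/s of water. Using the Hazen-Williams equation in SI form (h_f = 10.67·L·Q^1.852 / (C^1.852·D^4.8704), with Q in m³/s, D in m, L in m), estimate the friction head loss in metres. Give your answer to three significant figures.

h_f ≈ 117 m

h_f = 10.67·1580·0.0138^1.852 / (96.6^1.852·0.0957^4.8704) = 117.2 m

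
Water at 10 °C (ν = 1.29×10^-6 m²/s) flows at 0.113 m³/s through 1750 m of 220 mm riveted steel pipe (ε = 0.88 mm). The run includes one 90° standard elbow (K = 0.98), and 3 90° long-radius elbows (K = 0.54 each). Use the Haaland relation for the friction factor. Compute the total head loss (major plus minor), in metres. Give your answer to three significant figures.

H_L ≈ 104 m

V = 4Q/(πD²) = 2.973 m/s; V²/2g = 0.4504 m
Re = 5.07×10^5, ε/D = 0.00400 → f = 0.02867 (Haaland)
Major: h_f = f(L/D)·V²/2g = 0.02867·7955·0.4504 = 102.7 m
Minor: ΣK = 2.60; h_m = ΣK·V²/2g = 1.171 m
Total H_L = 102.7 + 1.171 = 103.9 m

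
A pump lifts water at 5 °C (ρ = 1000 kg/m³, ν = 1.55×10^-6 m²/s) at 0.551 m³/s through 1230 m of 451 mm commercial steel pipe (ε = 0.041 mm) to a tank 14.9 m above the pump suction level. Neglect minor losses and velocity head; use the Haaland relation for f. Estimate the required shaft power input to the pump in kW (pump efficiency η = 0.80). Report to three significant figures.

P_shaft ≈ 248 kW

V = 4Q/(πD²) = 3.449 m/s; Re = 1.00×10^6; ε/D = 9.09×10^-5; f = 0.01319
h_f = f(L/D)V²/2g = 21.81 m
Total head H = z + h_f = 14.9 + 21.81 = 36.71 m
P_hyd = ρgQH = 1000·9.81·0.551·36.71 = 198.4 kW
P_shaft = P_hyd/η = 198.4/0.80 = 248.0 kW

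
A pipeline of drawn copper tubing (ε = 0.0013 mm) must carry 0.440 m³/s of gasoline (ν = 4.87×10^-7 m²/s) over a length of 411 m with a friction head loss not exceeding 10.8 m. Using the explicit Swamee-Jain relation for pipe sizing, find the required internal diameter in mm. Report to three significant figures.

Swamee-Jain (Type III): D = 0.66·[ε^1.25·(LQ²/(gh_f))^4.75 + ν·Q^9.4·(L/(gh_f))^5.2]^0.04
LQ²/(gh_f) = 0.7510; L/(gh_f) = 3.879
Term 1 = ε^1.25·(…)^4.75 = 1.13×10^-8; Term 2 = ν·Q^9.4·(…)^5.2 = 2.50×10^-7
D = 0.66·(1.13×10^-8 + 2.50×10^-7)^0.04 = 0.3599 m = 360 mm
Check: V = 4.32 m/s, Re = 3.20×10^6, f = 0.009821, h_f = 10.7 m ≈ 10.8 m ✓

D ≈ 360 mm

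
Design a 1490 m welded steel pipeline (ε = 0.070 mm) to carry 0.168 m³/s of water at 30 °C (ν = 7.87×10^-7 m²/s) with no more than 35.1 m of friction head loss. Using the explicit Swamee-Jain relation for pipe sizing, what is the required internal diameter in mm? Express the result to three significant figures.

Swamee-Jain (Type III): D = 0.66·[ε^1.25·(LQ²/(gh_f))^4.75 + ν·Q^9.4·(L/(gh_f))^5.2]^0.04
LQ²/(gh_f) = 0.1221; L/(gh_f) = 4.327
Term 1 = ε^1.25·(…)^4.75 = 2.94×10^-10; Term 2 = ν·Q^9.4·(…)^5.2 = 8.36×10^-11
D = 0.66·(2.94×10^-10 + 8.36×10^-11)^0.04 = 0.2771 m = 277 mm
Check: V = 2.79 m/s, Re = 9.81×10^5, f = 0.01533, h_f = 32.6 m ≈ 35.1 m ✓

D ≈ 277 mm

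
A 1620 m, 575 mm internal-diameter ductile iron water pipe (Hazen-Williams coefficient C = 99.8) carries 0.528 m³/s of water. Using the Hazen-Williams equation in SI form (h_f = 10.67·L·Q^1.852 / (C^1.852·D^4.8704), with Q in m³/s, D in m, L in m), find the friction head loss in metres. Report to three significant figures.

h_f ≈ 15.6 m

h_f = 10.67·1620·0.528^1.852 / (99.8^1.852·0.575^4.8704) = 15.56 m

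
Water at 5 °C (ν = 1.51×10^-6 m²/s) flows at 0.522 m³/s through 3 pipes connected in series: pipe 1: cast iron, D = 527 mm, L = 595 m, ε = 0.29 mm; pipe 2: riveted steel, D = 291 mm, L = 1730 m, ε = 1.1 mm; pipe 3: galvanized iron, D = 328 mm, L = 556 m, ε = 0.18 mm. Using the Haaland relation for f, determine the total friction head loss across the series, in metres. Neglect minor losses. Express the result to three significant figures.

H ≈ 587 m

Pipe 1: V = 2.393 m/s, Re = 8.35×10^5, ε/D = 5.50×10^-4, f = 0.01759, h_1 = f(L/D)V²/2g = 5.796 m
Pipe 2: V = 7.849 m/s, Re = 1.51×10^6, ε/D = 0.00378, f = 0.02808, h_2 = f(L/D)V²/2g = 524.1 m
Pipe 3: V = 6.178 m/s, Re = 1.34×10^6, ε/D = 5.49×10^-4, f = 0.01740, h_3 = f(L/D)V²/2g = 57.37 m
Series → Q common, losses add: H = Σh = 587.2 m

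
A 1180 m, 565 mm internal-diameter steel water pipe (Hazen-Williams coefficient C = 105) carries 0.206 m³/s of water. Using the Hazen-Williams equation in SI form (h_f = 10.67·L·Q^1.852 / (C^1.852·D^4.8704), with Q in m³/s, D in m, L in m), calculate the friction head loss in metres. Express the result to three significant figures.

h_f ≈ 1.97 m

h_f = 10.67·1180·0.206^1.852 / (105^1.852·0.565^4.8704) = 1.967 m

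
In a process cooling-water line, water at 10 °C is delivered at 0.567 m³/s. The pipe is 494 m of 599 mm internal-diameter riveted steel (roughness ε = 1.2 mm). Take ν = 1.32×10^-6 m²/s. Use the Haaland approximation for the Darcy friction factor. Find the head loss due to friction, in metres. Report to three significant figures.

V = 4Q/(πD²) = 4·0.567/(π·0.599²) = 2.012 m/s
Re = VD/ν = 2.012·0.599/1.32×10^-6 = 9.13×10^5 → turbulent
ε/D = 1.2/599 = 0.00200
Haaland: f = 0.02366
h_f = f(L/D)V²/(2g) = 0.02366·(494/0.599)·2.012²/(2·9.81) = 4.025 m

h_f ≈ 4.03 m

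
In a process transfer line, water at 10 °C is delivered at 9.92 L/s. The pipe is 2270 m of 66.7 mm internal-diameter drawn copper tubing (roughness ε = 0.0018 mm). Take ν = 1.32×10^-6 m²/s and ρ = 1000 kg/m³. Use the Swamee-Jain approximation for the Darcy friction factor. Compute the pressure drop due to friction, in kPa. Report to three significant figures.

Δp ≈ 2300 kPa

V = 4Q/(πD²) = 4·0.00992/(π·0.0667²) = 2.839 m/s
Re = VD/ν = 2.839·0.0667/1.32×10^-6 = 1.43×10^5 → turbulent
ε/D = 0.0018/66.7 = 2.70×10^-5
Swamee-Jain: f = 0.01679
h_f = f(L/D)V²/(2g) = 0.01679·(2270/0.0667)·2.839²/(2·9.81) = 234.8 m
Δp = ρg·h_f = 1000·9.81·234.8 = 2303 kPa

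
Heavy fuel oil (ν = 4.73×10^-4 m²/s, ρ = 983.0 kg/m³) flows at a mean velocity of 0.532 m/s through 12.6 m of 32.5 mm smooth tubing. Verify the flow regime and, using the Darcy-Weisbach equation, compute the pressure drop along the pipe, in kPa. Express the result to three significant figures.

Δp ≈ 94.4 kPa

Re = VD/ν = 0.532·0.03250/4.73×10^-4 = 36.6 → laminar (Re < 2300)
f = 64/Re = 1.751
h_f = f(L/D)V²/(2g) = 1.751·(12.6/0.03250)·0.532²/(2·9.81) = 9.792 m
Δp = ρg·h_f = 983.0·9.81·9.792 = 94.42 kPa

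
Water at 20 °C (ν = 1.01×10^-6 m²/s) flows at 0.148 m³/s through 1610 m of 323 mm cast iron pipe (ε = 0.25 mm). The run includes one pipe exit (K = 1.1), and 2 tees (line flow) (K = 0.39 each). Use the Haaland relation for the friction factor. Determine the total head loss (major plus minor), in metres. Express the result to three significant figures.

V = 4Q/(πD²) = 1.806 m/s; V²/2g = 0.1663 m
Re = 5.78×10^5, ε/D = 7.74×10^-4 → f = 0.01905 (Haaland)
Major: h_f = f(L/D)·V²/2g = 0.01905·4985·0.1663 = 15.79 m
Minor: ΣK = 1.88; h_m = ΣK·V²/2g = 0.3126 m
Total H_L = 15.79 + 0.3126 = 16.10 m

H_L ≈ 16.1 m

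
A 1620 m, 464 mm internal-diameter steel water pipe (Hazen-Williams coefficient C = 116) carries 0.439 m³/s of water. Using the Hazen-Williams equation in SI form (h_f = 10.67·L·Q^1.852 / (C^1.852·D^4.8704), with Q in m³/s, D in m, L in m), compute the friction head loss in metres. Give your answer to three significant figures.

h_f ≈ 23.8 m

h_f = 10.67·1620·0.439^1.852 / (116^1.852·0.464^4.8704) = 23.79 m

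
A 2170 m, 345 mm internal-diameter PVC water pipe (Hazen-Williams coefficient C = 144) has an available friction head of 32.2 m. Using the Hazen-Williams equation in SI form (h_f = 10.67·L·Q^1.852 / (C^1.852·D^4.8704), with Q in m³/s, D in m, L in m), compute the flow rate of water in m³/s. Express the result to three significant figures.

Rearranging: Q = [h_f·C^1.852·D^4.8704 / (10.67·L)]^(1/1.852)
Q = [32.2·144^1.852·0.345^4.8704 / (10.67·2170)]^0.540 = 0.2514 m³/s

Q ≈ 0.251 m³/s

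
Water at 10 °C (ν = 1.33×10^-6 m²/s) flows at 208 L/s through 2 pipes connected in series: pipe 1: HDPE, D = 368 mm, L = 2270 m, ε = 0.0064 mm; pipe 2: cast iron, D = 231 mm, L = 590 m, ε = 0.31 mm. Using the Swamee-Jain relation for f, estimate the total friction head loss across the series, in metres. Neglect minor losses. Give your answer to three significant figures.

H ≈ 84.8 m

Pipe 1: V = 1.956 m/s, Re = 5.41×10^5, ε/D = 1.74×10^-5, f = 0.01320, h_1 = f(L/D)V²/2g = 15.87 m
Pipe 2: V = 4.963 m/s, Re = 8.62×10^5, ε/D = 0.00134, f = 0.02150, h_2 = f(L/D)V²/2g = 68.93 m
Series → Q common, losses add: H = Σh = 84.80 m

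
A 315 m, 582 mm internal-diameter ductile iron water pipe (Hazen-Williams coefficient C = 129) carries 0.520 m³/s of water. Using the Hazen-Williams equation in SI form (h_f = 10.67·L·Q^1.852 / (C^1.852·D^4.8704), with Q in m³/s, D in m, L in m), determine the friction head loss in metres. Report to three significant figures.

h_f ≈ 1.72 m

h_f = 10.67·315·0.520^1.852 / (129^1.852·0.582^4.8704) = 1.724 m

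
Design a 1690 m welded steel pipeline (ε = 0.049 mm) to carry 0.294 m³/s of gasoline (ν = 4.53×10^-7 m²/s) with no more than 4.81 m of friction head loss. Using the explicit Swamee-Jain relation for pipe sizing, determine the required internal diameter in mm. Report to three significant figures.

Swamee-Jain (Type III): D = 0.66·[ε^1.25·(LQ²/(gh_f))^4.75 + ν·Q^9.4·(L/(gh_f))^5.2]^0.04
LQ²/(gh_f) = 3.096; L/(gh_f) = 35.82
Term 1 = ε^1.25·(…)^4.75 = 8.79×10^-4; Term 2 = ν·Q^9.4·(…)^5.2 = 5.49×10^-4
D = 0.66·(8.79×10^-4 + 5.49×10^-4)^0.04 = 0.5078 m = 508 mm
Check: V = 1.45 m/s, Re = 1.63×10^6, f = 0.01298, h_f = 4.64 m ≈ 4.81 m ✓

D ≈ 508 mm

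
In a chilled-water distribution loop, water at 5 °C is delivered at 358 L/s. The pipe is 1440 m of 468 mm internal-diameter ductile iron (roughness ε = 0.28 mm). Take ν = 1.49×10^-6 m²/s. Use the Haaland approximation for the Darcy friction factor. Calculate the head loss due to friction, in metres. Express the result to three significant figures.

V = 4Q/(πD²) = 4·0.358/(π·0.468²) = 2.081 m/s
Re = VD/ν = 2.081·0.468/1.49×10^-6 = 6.54×10^5 → turbulent
ε/D = 0.28/468 = 5.98×10^-4
Haaland: f = 0.01801
h_f = f(L/D)V²/(2g) = 0.01801·(1440/0.468)·2.081²/(2·9.81) = 12.23 m

h_f ≈ 12.2 m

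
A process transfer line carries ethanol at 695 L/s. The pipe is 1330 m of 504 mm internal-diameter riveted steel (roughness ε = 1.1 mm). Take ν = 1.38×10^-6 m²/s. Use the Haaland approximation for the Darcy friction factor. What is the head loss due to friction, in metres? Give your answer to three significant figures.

h_f ≈ 39.4 m

V = 4Q/(πD²) = 4·0.695/(π·0.504²) = 3.484 m/s
Re = VD/ν = 3.484·0.504/1.38×10^-6 = 1.27×10^6 → turbulent
ε/D = 1.1/504 = 0.00218
Haaland: f = 0.02414
h_f = f(L/D)V²/(2g) = 0.02414·(1330/0.504)·3.484²/(2·9.81) = 39.41 m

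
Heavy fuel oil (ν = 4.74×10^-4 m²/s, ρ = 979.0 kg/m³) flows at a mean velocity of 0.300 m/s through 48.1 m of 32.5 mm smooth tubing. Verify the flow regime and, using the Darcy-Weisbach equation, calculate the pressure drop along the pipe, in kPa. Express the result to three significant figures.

Re = VD/ν = 0.300·0.03250/4.74×10^-4 = 20.6 → laminar (Re < 2300)
f = 64/Re = 3.111
h_f = f(L/D)V²/(2g) = 3.111·(48.1/0.03250)·0.300²/(2·9.81) = 21.12 m
Δp = ρg·h_f = 979.0·9.81·21.12 = 202.9 kPa

Δp ≈ 203 kPa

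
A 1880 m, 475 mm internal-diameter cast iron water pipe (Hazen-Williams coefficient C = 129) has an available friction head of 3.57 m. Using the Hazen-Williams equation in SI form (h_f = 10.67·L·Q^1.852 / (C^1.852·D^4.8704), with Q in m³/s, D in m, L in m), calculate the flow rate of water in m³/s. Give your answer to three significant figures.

Q ≈ 0.172 m³/s

Rearranging: Q = [h_f·C^1.852·D^4.8704 / (10.67·L)]^(1/1.852)
Q = [3.57·129^1.852·0.475^4.8704 / (10.67·1880)]^0.540 = 0.1721 m³/s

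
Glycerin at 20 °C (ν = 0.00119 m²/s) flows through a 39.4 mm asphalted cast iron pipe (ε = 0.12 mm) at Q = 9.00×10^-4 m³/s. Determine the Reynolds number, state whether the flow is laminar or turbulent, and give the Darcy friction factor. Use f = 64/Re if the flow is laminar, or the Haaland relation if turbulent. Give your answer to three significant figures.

V = 4Q/(πD²) = 0.7382 m/s
Re = VD/ν = 0.7382·0.0394/0.00119 = 24.4
Re < 2300 → laminar → f = 64/Re = 2.619

Re ≈ 24.4; laminar; f = 64/Re ≈ 2.62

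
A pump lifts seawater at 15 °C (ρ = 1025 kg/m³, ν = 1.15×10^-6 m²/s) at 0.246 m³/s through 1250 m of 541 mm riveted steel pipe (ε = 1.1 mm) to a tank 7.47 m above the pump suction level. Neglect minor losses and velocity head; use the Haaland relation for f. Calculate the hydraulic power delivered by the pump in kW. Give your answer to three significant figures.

P_hyd ≈ 26.4 kW

V = 4Q/(πD²) = 1.070 m/s; Re = 5.03×10^5; ε/D = 0.00203; f = 0.02389
h_f = f(L/D)V²/2g = 3.222 m
Total head H = z + h_f = 7.47 + 3.222 = 10.69 m
P_hyd = ρgQH = 1025·9.81·0.246·10.69 = 26.45 kW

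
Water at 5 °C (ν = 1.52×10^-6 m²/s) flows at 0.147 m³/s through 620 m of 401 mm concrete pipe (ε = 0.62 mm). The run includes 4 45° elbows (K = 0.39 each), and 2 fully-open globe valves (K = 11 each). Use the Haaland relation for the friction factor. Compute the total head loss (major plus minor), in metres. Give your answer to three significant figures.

V = 4Q/(πD²) = 1.164 m/s; V²/2g = 0.06905 m
Re = 3.07×10^5, ε/D = 0.00155 → f = 0.02256 (Haaland)
Major: h_f = f(L/D)·V²/2g = 0.02256·1546·0.06905 = 2.408 m
Minor: ΣK = 23.6; h_m = ΣK·V²/2g = 1.627 m
Total H_L = 2.408 + 1.627 = 4.035 m

H_L ≈ 4.04 m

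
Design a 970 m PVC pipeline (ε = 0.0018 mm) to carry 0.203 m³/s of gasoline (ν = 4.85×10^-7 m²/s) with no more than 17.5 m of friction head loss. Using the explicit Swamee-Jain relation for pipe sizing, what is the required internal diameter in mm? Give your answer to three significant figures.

D ≈ 291 mm

Swamee-Jain (Type III): D = 0.66·[ε^1.25·(LQ²/(gh_f))^4.75 + ν·Q^9.4·(L/(gh_f))^5.2]^0.04
LQ²/(gh_f) = 0.2328; L/(gh_f) = 5.650
Term 1 = ε^1.25·(…)^4.75 = 6.50×10^-11; Term 2 = ν·Q^9.4·(…)^5.2 = 1.22×10^-9
D = 0.66·(6.50×10^-11 + 1.22×10^-9)^0.04 = 0.2910 m = 291 mm
Check: V = 3.05 m/s, Re = 1.83×10^6, f = 0.01073, h_f = 17.0 m ≈ 17.5 m ✓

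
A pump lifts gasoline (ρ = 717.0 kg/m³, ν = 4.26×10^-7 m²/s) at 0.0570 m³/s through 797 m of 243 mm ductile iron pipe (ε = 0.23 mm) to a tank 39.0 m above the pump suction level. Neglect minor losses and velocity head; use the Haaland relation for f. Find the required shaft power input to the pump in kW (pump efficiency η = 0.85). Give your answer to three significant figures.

V = 4Q/(πD²) = 1.229 m/s; Re = 7.01×10^5; ε/D = 9.47×10^-4; f = 0.01981
h_f = f(L/D)V²/2g = 5.001 m
Total head H = z + h_f = 39.0 + 5.001 = 44.00 m
P_hyd = ρgQH = 717.0·9.81·0.0570·44.00 = 17.64 kW
P_shaft = P_hyd/η = 17.64/0.85 = 20.75 kW

P_shaft ≈ 20.8 kW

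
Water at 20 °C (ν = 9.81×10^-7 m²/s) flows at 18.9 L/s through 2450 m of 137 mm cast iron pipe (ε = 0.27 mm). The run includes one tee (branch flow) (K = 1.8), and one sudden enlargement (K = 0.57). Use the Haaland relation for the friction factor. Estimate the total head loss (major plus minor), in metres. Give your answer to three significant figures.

H_L ≈ 36.5 m

V = 4Q/(πD²) = 1.282 m/s; V²/2g = 0.08378 m
Re = 1.79×10^5, ε/D = 0.00197 → f = 0.02426 (Haaland)
Major: h_f = f(L/D)·V²/2g = 0.02426·17883·0.08378 = 36.35 m
Minor: ΣK = 2.37; h_m = ΣK·V²/2g = 0.1986 m
Total H_L = 36.35 + 0.1986 = 36.54 m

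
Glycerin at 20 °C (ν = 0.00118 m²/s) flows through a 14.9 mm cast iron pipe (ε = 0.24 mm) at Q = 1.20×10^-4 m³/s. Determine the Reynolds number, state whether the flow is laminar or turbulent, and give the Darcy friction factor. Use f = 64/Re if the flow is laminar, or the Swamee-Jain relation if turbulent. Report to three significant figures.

V = 4Q/(πD²) = 0.6882 m/s
Re = VD/ν = 0.6882·0.0149/0.00118 = 8.69
Re < 2300 → laminar → f = 64/Re = 7.365

Re ≈ 8.69; laminar; f = 64/Re ≈ 7.36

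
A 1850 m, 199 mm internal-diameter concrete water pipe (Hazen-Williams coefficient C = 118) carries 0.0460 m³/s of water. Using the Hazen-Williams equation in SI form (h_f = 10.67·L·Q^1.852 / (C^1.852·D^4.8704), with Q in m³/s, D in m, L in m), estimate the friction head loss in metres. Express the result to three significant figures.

h_f = 10.67·1850·0.0460^1.852 / (118^1.852·0.199^4.8704) = 24.92 m

h_f ≈ 24.9 m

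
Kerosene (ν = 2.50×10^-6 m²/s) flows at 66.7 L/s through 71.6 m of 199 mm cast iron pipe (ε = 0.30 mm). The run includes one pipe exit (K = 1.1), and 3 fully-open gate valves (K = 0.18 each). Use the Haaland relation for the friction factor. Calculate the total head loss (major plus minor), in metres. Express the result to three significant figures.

H_L ≈ 2.32 m

V = 4Q/(πD²) = 2.145 m/s; V²/2g = 0.2344 m
Re = 1.71×10^5, ε/D = 0.00151 → f = 0.02290 (Haaland)
Major: h_f = f(L/D)·V²/2g = 0.02290·359.8·0.2344 = 1.931 m
Minor: ΣK = 1.64; h_m = ΣK·V²/2g = 0.3844 m
Total H_L = 1.931 + 0.3844 = 2.315 m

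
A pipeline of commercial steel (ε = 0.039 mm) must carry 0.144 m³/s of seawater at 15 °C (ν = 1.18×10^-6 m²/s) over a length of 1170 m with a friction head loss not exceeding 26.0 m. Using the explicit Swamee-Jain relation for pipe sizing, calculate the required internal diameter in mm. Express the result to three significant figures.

D ≈ 261 mm

Swamee-Jain (Type III): D = 0.66·[ε^1.25·(LQ²/(gh_f))^4.75 + ν·Q^9.4·(L/(gh_f))^5.2]^0.04
LQ²/(gh_f) = 0.09512; L/(gh_f) = 4.587
Term 1 = ε^1.25·(…)^4.75 = 4.32×10^-11; Term 2 = ν·Q^9.4·(…)^5.2 = 3.99×10^-11
D = 0.66·(4.32×10^-11 + 3.99×10^-11)^0.04 = 0.2608 m = 261 mm
Check: V = 2.70 m/s, Re = 5.96×10^5, f = 0.01477, h_f = 24.5 m ≈ 26.0 m ✓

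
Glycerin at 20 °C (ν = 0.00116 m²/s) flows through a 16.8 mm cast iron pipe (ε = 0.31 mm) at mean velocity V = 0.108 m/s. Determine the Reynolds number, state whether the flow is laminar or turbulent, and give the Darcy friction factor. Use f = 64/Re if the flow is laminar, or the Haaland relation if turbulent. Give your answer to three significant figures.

Re ≈ 1.56; laminar; f = 64/Re ≈ 40.9

Re = VD/ν = 0.1080·0.0168/0.00116 = 1.56
Re < 2300 → laminar → f = 64/Re = 40.92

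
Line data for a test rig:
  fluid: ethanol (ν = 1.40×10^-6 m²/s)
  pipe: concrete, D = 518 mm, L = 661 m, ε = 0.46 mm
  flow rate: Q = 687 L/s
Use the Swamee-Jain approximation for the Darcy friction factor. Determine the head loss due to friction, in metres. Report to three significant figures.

h_f ≈ 13.4 m

V = 4Q/(πD²) = 4·0.687/(π·0.518²) = 3.260 m/s
Re = VD/ν = 3.260·0.518/1.40×10^-6 = 1.21×10^6 → turbulent
ε/D = 0.46/518 = 8.88×10^-4
Swamee-Jain: f = 0.01944
h_f = f(L/D)V²/(2g) = 0.01944·(661/0.518)·3.260²/(2·9.81) = 13.44 m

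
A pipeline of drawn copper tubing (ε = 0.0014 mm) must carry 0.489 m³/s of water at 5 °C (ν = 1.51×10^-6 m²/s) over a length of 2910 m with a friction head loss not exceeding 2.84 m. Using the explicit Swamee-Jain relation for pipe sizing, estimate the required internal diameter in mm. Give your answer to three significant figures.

Swamee-Jain (Type III): D = 0.66·[ε^1.25·(LQ²/(gh_f))^4.75 + ν·Q^9.4·(L/(gh_f))^5.2]^0.04
LQ²/(gh_f) = 24.98; L/(gh_f) = 104.4
Term 1 = ε^1.25·(…)^4.75 = 0.209; Term 2 = ν·Q^9.4·(…)^5.2 = 57.1
D = 0.66·(0.209 + 57.1)^0.04 = 0.7760 m = 776 mm
Check: V = 1.03 m/s, Re = 5.31×10^5, f = 0.01298, h_f = 2.65 m ≈ 2.84 m ✓

D ≈ 776 mm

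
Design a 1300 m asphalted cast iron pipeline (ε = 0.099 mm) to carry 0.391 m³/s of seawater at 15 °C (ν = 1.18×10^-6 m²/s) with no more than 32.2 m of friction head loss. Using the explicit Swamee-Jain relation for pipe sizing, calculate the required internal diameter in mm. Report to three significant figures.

Swamee-Jain (Type III): D = 0.66·[ε^1.25·(LQ²/(gh_f))^4.75 + ν·Q^9.4·(L/(gh_f))^5.2]^0.04
LQ²/(gh_f) = 0.6292; L/(gh_f) = 4.115
Term 1 = ε^1.25·(…)^4.75 = 1.09×10^-6; Term 2 = ν·Q^9.4·(…)^5.2 = 2.71×10^-7
D = 0.66·(1.09×10^-6 + 2.71×10^-7)^0.04 = 0.3845 m = 385 mm
Check: V = 3.37 m/s, Re = 1.10×10^6, f = 0.01530, h_f = 29.9 m ≈ 32.2 m ✓

D ≈ 385 mm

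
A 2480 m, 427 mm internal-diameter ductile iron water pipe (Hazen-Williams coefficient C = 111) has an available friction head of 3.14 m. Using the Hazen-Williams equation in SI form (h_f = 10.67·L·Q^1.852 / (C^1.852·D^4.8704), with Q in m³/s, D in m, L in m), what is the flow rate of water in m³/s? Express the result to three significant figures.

Q ≈ 0.0899 m³/s

Rearranging: Q = [h_f·C^1.852·D^4.8704 / (10.67·L)]^(1/1.852)
Q = [3.14·111^1.852·0.427^4.8704 / (10.67·2480)]^0.540 = 0.08989 m³/s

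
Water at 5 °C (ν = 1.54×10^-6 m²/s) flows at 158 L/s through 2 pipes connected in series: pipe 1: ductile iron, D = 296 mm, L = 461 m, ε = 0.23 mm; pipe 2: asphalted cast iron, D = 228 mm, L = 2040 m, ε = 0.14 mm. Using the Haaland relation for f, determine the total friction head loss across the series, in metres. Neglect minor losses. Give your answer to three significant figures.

Pipe 1: V = 2.296 m/s, Re = 4.41×10^5, ε/D = 7.77×10^-4, f = 0.01922, h_1 = f(L/D)V²/2g = 8.044 m
Pipe 2: V = 3.870 m/s, Re = 5.73×10^5, ε/D = 6.14×10^-4, f = 0.01818, h_2 = f(L/D)V²/2g = 124.1 m
Series → Q common, losses add: H = Σh = 132.2 m

H ≈ 132 m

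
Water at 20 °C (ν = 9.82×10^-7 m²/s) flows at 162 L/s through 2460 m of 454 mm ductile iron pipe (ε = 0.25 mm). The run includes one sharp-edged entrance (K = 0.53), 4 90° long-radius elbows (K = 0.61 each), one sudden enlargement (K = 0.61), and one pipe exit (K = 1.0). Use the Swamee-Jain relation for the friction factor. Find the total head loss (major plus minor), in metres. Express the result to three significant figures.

V = 4Q/(πD²) = 1.001 m/s; V²/2g = 0.05104 m
Re = 4.63×10^5, ε/D = 5.51×10^-4 → f = 0.01815 (Swamee-Jain)
Major: h_f = f(L/D)·V²/2g = 0.01815·5419·0.05104 = 5.021 m
Minor: ΣK = 4.58; h_m = ΣK·V²/2g = 0.2338 m
Total H_L = 5.021 + 0.2338 = 5.255 m

H_L ≈ 5.25 m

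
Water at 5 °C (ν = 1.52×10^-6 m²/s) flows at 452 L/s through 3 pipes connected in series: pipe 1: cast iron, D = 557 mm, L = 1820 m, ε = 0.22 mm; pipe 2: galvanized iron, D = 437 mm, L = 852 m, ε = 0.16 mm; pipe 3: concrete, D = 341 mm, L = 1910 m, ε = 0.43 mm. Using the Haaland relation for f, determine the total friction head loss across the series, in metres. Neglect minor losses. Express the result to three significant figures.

H ≈ 171 m

Pipe 1: V = 1.855 m/s, Re = 6.80×10^5, ε/D = 3.95×10^-4, f = 0.01663, h_1 = f(L/D)V²/2g = 9.529 m
Pipe 2: V = 3.014 m/s, Re = 8.66×10^5, ε/D = 3.66×10^-4, f = 0.01625, h_2 = f(L/D)V²/2g = 14.67 m
Pipe 3: V = 4.949 m/s, Re = 1.11×10^6, ε/D = 0.00126, f = 0.02104, h_3 = f(L/D)V²/2g = 147.1 m
Series → Q common, losses add: H = Σh = 171.3 m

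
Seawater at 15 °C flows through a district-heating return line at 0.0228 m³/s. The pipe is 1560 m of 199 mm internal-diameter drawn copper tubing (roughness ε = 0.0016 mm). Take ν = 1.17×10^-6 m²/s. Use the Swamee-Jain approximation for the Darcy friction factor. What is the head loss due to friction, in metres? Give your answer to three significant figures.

h_f ≈ 3.68 m

V = 4Q/(πD²) = 4·0.0228/(π·0.199²) = 0.7331 m/s
Re = VD/ν = 0.7331·0.199/1.17×10^-6 = 1.25×10^5 → turbulent
ε/D = 0.0016/199 = 8.04×10^-6
Swamee-Jain: f = 0.01712
h_f = f(L/D)V²/(2g) = 0.01712·(1560/0.199)·0.7331²/(2·9.81) = 3.676 m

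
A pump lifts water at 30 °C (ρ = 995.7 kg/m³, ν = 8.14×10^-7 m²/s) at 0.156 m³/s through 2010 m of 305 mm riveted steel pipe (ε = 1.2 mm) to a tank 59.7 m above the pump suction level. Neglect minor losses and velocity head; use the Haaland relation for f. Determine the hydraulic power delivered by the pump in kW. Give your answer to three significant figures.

P_hyd ≈ 157 kW

V = 4Q/(πD²) = 2.135 m/s; Re = 8.00×10^5; ε/D = 0.00393; f = 0.02846
h_f = f(L/D)V²/2g = 43.59 m
Total head H = z + h_f = 59.7 + 43.59 = 103.3 m
P_hyd = ρgQH = 995.7·9.81·0.156·103.3 = 157.4 kW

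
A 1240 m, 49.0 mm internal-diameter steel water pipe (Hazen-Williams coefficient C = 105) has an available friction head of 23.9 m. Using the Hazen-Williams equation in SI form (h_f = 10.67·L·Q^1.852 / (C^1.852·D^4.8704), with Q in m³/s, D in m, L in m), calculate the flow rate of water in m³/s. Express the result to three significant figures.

Q ≈ 0.00125 m³/s

Rearranging: Q = [h_f·C^1.852·D^4.8704 / (10.67·L)]^(1/1.852)
Q = [23.9·105^1.852·0.0490^4.8704 / (10.67·1240)]^0.540 = 0.001246 m³/s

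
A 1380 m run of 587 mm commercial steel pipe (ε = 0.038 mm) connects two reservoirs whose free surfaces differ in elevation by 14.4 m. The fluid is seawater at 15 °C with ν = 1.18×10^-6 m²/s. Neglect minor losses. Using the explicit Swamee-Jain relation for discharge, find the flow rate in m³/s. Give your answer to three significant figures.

Swamee-Jain (Type II): Q = -0.965·√(gD⁵h_f/L)·ln[ε/(3.7D) + √(3.17ν²L/(gD³h_f))]
√(gD⁵h_f/L) = √(9.81·0.587⁵·14.4/1380) = 0.08446
ε/(3.7D) = 1.75×10^-5; √(3.17ν²L/(gD³h_f)) = 1.46×10^-5
Q = -0.965·0.08446·ln(3.210×10^-5) = 0.8433 m³/s
Check: V = 3.12 m/s, Re = 1.55×10^6, f = 0.01244, h_f = 14.5 m ≈ 14.4 m ✓

Q ≈ 0.843 m³/s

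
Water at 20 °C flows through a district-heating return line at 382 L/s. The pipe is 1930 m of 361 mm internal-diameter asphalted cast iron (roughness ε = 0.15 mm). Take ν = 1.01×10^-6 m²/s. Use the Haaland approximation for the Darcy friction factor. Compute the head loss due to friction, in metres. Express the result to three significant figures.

V = 4Q/(πD²) = 4·0.382/(π·0.361²) = 3.732 m/s
Re = VD/ν = 3.732·0.361/1.01×10^-6 = 1.33×10^6 → turbulent
ε/D = 0.15/361 = 4.16×10^-4
Haaland: f = 0.01644
h_f = f(L/D)V²/(2g) = 0.01644·(1930/0.361)·3.732²/(2·9.81) = 62.40 m

h_f ≈ 62.4 m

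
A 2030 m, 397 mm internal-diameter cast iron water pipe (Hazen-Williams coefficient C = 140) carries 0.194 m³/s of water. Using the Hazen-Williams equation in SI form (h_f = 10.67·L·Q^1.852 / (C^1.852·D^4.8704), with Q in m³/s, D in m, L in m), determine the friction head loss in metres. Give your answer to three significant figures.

h_f ≈ 9.91 m

h_f = 10.67·2030·0.194^1.852 / (140^1.852·0.397^4.8704) = 9.910 m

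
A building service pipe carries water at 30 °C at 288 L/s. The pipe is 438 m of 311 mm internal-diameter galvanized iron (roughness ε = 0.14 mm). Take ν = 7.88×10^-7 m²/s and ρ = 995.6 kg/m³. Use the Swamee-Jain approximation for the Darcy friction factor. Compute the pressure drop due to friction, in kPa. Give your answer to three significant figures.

V = 4Q/(πD²) = 4·0.288/(π·0.311²) = 3.791 m/s
Re = VD/ν = 3.791·0.311/7.88×10^-7 = 1.50×10^6 → turbulent
ε/D = 0.14/311 = 4.50×10^-4
Swamee-Jain: f = 0.01677
h_f = f(L/D)V²/(2g) = 0.01677·(438/0.311)·3.791²/(2·9.81) = 17.30 m
Δp = ρg·h_f = 995.6·9.81·17.30 = 169.0 kPa

Δp ≈ 169 kPa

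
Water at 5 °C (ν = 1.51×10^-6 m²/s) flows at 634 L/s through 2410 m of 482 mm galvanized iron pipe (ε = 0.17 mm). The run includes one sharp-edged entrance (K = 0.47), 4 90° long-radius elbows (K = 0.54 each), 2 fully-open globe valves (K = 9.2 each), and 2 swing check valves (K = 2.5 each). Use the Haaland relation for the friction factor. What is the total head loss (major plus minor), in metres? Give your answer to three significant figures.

H_L ≈ 65.3 m

V = 4Q/(πD²) = 3.475 m/s; V²/2g = 0.6153 m
Re = 1.11×10^6, ε/D = 3.53×10^-4 → f = 0.01601 (Haaland)
Major: h_f = f(L/D)·V²/2g = 0.01601·5000·0.6153 = 49.25 m
Minor: ΣK = 26.0; h_m = ΣK·V²/2g = 16.02 m
Total H_L = 49.25 + 16.02 = 65.27 m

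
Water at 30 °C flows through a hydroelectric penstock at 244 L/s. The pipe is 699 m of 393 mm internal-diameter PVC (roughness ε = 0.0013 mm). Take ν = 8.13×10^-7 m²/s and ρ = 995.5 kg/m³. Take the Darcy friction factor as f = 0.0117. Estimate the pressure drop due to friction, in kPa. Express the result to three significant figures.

Δp ≈ 41.9 kPa

V = 4Q/(πD²) = 4·0.244/(π·0.393²) = 2.011 m/s
h_f = f(L/D)V²/(2g) = 0.01170·(699/0.393)·2.011²/(2·9.81) = 4.291 m
Δp = ρg·h_f = 995.5·9.81·4.291 = 41.91 kPa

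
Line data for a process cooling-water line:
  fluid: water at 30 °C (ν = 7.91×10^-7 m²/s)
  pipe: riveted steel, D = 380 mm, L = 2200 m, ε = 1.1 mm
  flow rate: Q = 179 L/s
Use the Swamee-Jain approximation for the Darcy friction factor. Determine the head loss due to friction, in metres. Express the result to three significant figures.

V = 4Q/(πD²) = 4·0.179/(π·0.380²) = 1.578 m/s
Re = VD/ν = 1.578·0.380/7.91×10^-7 = 7.58×10^5 → turbulent
ε/D = 1.1/380 = 0.00289
Swamee-Jain: f = 0.02617
h_f = f(L/D)V²/(2g) = 0.02617·(2200/0.380)·1.578²/(2·9.81) = 19.24 m

h_f ≈ 19.2 m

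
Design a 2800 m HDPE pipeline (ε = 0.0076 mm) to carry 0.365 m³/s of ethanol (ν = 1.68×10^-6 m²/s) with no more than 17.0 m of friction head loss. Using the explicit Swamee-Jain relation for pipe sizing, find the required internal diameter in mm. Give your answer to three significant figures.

D ≈ 478 mm

Swamee-Jain (Type III): D = 0.66·[ε^1.25·(LQ²/(gh_f))^4.75 + ν·Q^9.4·(L/(gh_f))^5.2]^0.04
LQ²/(gh_f) = 2.237; L/(gh_f) = 16.79
Term 1 = ε^1.25·(…)^4.75 = 1.83×10^-5; Term 2 = ν·Q^9.4·(…)^5.2 = 3.03×10^-4
D = 0.66·(1.83×10^-5 + 3.03×10^-4)^0.04 = 0.4784 m = 478 mm
Check: V = 2.03 m/s, Re = 5.78×10^5, f = 0.01303, h_f = 16.0 m ≈ 17.0 m ✓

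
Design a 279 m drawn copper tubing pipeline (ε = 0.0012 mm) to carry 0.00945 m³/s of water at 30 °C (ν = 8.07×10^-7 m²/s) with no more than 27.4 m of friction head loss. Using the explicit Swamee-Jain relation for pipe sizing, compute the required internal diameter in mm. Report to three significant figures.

Swamee-Jain (Type III): D = 0.66·[ε^1.25·(LQ²/(gh_f))^4.75 + ν·Q^9.4·(L/(gh_f))^5.2]^0.04
LQ²/(gh_f) = 9.269×10^-5; L/(gh_f) = 1.038
Term 1 = ε^1.25·(…)^4.75 = 2.77×10^-27; Term 2 = ν·Q^9.4·(…)^5.2 = 9.12×10^-26
D = 0.66·(2.77×10^-27 + 9.12×10^-26)^0.04 = 0.06584 m = 65.8 mm
Check: V = 2.78 m/s, Re = 2.26×10^5, f = 0.01534, h_f = 25.5 m ≈ 27.4 m ✓

D ≈ 65.8 mm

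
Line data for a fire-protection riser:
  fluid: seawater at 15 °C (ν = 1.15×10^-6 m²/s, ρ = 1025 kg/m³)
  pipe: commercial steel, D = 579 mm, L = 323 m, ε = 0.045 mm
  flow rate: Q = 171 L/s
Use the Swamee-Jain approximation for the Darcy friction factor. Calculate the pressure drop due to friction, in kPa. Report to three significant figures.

Δp ≈ 1.81 kPa

V = 4Q/(πD²) = 4·0.171/(π·0.579²) = 0.6495 m/s
Re = VD/ν = 0.6495·0.579/1.15×10^-6 = 3.27×10^5 → turbulent
ε/D = 0.045/579 = 7.77×10^-5
Swamee-Jain: f = 0.01503
h_f = f(L/D)V²/(2g) = 0.01503·(323/0.579)·0.6495²/(2·9.81) = 0.1803 m
Δp = ρg·h_f = 1025·9.81·0.1803 = 1.813 kPa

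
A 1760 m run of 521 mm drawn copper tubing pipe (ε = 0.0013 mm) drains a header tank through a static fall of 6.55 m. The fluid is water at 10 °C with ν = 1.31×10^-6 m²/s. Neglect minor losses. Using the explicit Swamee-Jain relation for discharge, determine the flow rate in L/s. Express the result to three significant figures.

Q ≈ 373 L/s

Swamee-Jain (Type II): Q = -0.965·√(gD⁵h_f/L)·ln[ε/(3.7D) + √(3.17ν²L/(gD³h_f))]
√(gD⁵h_f/L) = √(9.81·0.521⁵·6.55/1760) = 0.03744
ε/(3.7D) = 6.74×10^-7; √(3.17ν²L/(gD³h_f)) = 3.25×10^-5
Q = -0.965·0.03744·ln(3.313×10^-5) = 0.3726 m³/s
Check: V = 1.75 m/s, Re = 6.95×10^5, f = 0.01240, h_f = 6.52 m ≈ 6.55 m ✓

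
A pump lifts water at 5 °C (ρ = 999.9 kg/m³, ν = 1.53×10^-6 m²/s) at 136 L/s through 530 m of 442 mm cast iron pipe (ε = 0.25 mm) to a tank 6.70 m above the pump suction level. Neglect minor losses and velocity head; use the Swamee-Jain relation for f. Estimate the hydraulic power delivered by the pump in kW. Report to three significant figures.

V = 4Q/(πD²) = 0.8863 m/s; Re = 2.56×10^5; ε/D = 5.66×10^-4; f = 0.01890
h_f = f(L/D)V²/2g = 0.9075 m
Total head H = z + h_f = 6.70 + 0.9075 = 7.608 m
P_hyd = ρgQH = 999.9·9.81·0.136·7.608 = 10.15 kW

P_hyd ≈ 10.1 kW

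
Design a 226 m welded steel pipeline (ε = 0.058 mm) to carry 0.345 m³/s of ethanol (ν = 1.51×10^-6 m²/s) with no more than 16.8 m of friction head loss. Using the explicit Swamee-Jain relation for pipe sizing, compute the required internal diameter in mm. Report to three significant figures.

D ≈ 291 mm

Swamee-Jain (Type III): D = 0.66·[ε^1.25·(LQ²/(gh_f))^4.75 + ν·Q^9.4·(L/(gh_f))^5.2]^0.04
LQ²/(gh_f) = 0.1632; L/(gh_f) = 1.371
Term 1 = ε^1.25·(…)^4.75 = 9.22×10^-10; Term 2 = ν·Q^9.4·(…)^5.2 = 3.53×10^-10
D = 0.66·(9.22×10^-10 + 3.53×10^-10)^0.04 = 0.2909 m = 291 mm
Check: V = 5.19 m/s, Re = 1.00×10^6, f = 0.01476, h_f = 15.7 m ≈ 16.8 m ✓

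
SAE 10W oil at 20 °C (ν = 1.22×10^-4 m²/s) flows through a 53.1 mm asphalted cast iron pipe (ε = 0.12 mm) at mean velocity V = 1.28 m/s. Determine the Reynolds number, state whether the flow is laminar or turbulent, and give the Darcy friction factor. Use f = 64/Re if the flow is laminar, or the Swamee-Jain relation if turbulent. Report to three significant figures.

Re = VD/ν = 1.280·0.0531/1.22×10^-4 = 557
Re < 2300 → laminar → f = 64/Re = 0.1149

Re ≈ 557; laminar; f = 64/Re ≈ 0.115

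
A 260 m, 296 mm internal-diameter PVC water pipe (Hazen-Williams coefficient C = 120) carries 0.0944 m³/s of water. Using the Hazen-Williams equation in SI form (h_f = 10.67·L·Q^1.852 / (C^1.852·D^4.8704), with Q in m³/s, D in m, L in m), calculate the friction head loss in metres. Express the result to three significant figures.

h_f ≈ 1.86 m

h_f = 10.67·260·0.0944^1.852 / (120^1.852·0.296^4.8704) = 1.859 m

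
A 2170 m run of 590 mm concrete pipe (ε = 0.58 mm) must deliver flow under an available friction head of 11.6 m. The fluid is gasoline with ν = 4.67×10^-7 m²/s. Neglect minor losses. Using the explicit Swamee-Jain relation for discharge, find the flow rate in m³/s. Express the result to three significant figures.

Q ≈ 0.485 m³/s

Swamee-Jain (Type II): Q = -0.965·√(gD⁵h_f/L)·ln[ε/(3.7D) + √(3.17ν²L/(gD³h_f))]
√(gD⁵h_f/L) = √(9.81·0.590⁵·11.6/2170) = 0.06123
ε/(3.7D) = 2.66×10^-4; √(3.17ν²L/(gD³h_f)) = 8.01×10^-6
Q = -0.965·0.06123·ln(2.737×10^-4) = 0.4847 m³/s
Check: V = 1.77 m/s, Re = 2.24×10^6, f = 0.01975, h_f = 11.6 m ≈ 11.6 m ✓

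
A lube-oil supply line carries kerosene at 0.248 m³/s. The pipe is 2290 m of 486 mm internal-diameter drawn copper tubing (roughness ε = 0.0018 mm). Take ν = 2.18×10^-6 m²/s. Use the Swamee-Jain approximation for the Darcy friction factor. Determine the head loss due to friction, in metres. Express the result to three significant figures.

V = 4Q/(πD²) = 4·0.248/(π·0.486²) = 1.337 m/s
Re = VD/ν = 1.337·0.486/2.18×10^-6 = 2.98×10^5 → turbulent
ε/D = 0.0018/486 = 3.70×10^-6
Swamee-Jain: f = 0.01444
h_f = f(L/D)V²/(2g) = 0.01444·(2290/0.486)·1.337²/(2·9.81) = 6.196 m

h_f ≈ 6.20 m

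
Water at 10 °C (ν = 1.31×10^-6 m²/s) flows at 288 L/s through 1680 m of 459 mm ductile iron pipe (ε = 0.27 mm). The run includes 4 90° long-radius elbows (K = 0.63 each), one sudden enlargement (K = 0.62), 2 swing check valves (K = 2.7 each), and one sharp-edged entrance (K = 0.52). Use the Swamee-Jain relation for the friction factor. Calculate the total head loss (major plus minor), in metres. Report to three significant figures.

V = 4Q/(πD²) = 1.741 m/s; V²/2g = 0.1544 m
Re = 6.10×10^5, ε/D = 5.88×10^-4 → f = 0.01816 (Swamee-Jain)
Major: h_f = f(L/D)·V²/2g = 0.01816·3660·0.1544 = 10.26 m
Minor: ΣK = 9.06; h_m = ΣK·V²/2g = 1.399 m
Total H_L = 10.26 + 1.399 = 11.66 m

H_L ≈ 11.7 m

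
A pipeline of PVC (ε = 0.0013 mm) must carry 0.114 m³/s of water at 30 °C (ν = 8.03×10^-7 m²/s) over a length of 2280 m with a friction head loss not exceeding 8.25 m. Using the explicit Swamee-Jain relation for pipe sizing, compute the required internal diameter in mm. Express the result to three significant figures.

D ≈ 333 mm

Swamee-Jain (Type III): D = 0.66·[ε^1.25·(LQ²/(gh_f))^4.75 + ν·Q^9.4·(L/(gh_f))^5.2]^0.04
LQ²/(gh_f) = 0.3661; L/(gh_f) = 28.17
Term 1 = ε^1.25·(…)^4.75 = 3.71×10^-10; Term 2 = ν·Q^9.4·(…)^5.2 = 3.79×10^-8
D = 0.66·(3.71×10^-10 + 3.79×10^-8)^0.04 = 0.3333 m = 333 mm
Check: V = 1.31 m/s, Re = 5.42×10^5, f = 0.01297, h_f = 7.72 m ≈ 8.25 m ✓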